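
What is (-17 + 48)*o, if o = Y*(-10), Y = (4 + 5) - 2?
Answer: -2170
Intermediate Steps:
Y = 7 (Y = 9 - 2 = 7)
o = -70 (o = 7*(-10) = -70)
(-17 + 48)*o = (-17 + 48)*(-70) = 31*(-70) = -2170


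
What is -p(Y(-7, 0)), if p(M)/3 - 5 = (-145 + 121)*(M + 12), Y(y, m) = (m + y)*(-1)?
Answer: 1353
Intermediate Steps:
Y(y, m) = -m - y
p(M) = -849 - 72*M (p(M) = 15 + 3*((-145 + 121)*(M + 12)) = 15 + 3*(-24*(12 + M)) = 15 + 3*(-288 - 24*M) = 15 + (-864 - 72*M) = -849 - 72*M)
-p(Y(-7, 0)) = -(-849 - 72*(-1*0 - 1*(-7))) = -(-849 - 72*(0 + 7)) = -(-849 - 72*7) = -(-849 - 504) = -1*(-1353) = 1353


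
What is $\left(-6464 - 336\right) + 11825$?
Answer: $5025$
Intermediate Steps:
$\left(-6464 - 336\right) + 11825 = -6800 + 11825 = 5025$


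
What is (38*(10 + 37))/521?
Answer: 1786/521 ≈ 3.4280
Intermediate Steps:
(38*(10 + 37))/521 = (38*47)*(1/521) = 1786*(1/521) = 1786/521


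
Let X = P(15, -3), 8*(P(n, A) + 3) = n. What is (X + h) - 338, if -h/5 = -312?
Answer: 9767/8 ≈ 1220.9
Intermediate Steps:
P(n, A) = -3 + n/8
h = 1560 (h = -5*(-312) = 1560)
X = -9/8 (X = -3 + (⅛)*15 = -3 + 15/8 = -9/8 ≈ -1.1250)
(X + h) - 338 = (-9/8 + 1560) - 338 = 12471/8 - 338 = 9767/8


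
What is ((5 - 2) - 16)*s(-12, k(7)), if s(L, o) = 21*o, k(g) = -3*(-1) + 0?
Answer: -819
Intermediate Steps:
k(g) = 3 (k(g) = 3 + 0 = 3)
((5 - 2) - 16)*s(-12, k(7)) = ((5 - 2) - 16)*(21*3) = (3 - 16)*63 = -13*63 = -819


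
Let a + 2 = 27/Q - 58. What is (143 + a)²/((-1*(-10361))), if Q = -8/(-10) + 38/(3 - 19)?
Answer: 212521/507689 ≈ 0.41860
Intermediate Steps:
Q = -63/40 (Q = -8*(-⅒) + 38/(-16) = ⅘ + 38*(-1/16) = ⅘ - 19/8 = -63/40 ≈ -1.5750)
a = -540/7 (a = -2 + (27/(-63/40) - 58) = -2 + (27*(-40/63) - 58) = -2 + (-120/7 - 58) = -2 - 526/7 = -540/7 ≈ -77.143)
(143 + a)²/((-1*(-10361))) = (143 - 540/7)²/((-1*(-10361))) = (461/7)²/10361 = (212521/49)*(1/10361) = 212521/507689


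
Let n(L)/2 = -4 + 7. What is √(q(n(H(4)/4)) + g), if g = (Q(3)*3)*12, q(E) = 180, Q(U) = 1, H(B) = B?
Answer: 6*√6 ≈ 14.697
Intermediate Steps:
n(L) = 6 (n(L) = 2*(-4 + 7) = 2*3 = 6)
g = 36 (g = (1*3)*12 = 3*12 = 36)
√(q(n(H(4)/4)) + g) = √(180 + 36) = √216 = 6*√6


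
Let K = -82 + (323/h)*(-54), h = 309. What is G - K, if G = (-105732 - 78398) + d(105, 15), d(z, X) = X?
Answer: -18949585/103 ≈ -1.8398e+5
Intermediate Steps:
G = -184115 (G = (-105732 - 78398) + 15 = -184130 + 15 = -184115)
K = -14260/103 (K = -82 + (323/309)*(-54) = -82 - 5814/103 = -14260/103 ≈ -138.45)
G - K = -184115 - 1*(-14260/103) = -184115 + 14260/103 = -18949585/103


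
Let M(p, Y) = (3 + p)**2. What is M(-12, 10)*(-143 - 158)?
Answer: -24381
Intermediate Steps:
M(-12, 10)*(-143 - 158) = (3 - 12)**2*(-143 - 158) = (-9)**2*(-301) = 81*(-301) = -24381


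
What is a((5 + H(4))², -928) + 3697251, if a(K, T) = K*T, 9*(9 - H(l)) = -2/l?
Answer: 284627243/81 ≈ 3.5139e+6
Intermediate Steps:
H(l) = 9 + 2/(9*l) (H(l) = 9 - (-2)/(9*l) = 9 + 2/(9*l))
a((5 + H(4))², -928) + 3697251 = (5 + (9 + (2/9)/4))²*(-928) + 3697251 = (5 + (9 + (2/9)*(¼)))²*(-928) + 3697251 = (5 + (9 + 1/18))²*(-928) + 3697251 = (5 + 163/18)²*(-928) + 3697251 = (253/18)²*(-928) + 3697251 = (64009/324)*(-928) + 3697251 = -14850088/81 + 3697251 = 284627243/81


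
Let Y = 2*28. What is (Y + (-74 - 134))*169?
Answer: -25688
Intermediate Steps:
Y = 56
(Y + (-74 - 134))*169 = (56 + (-74 - 134))*169 = (56 - 208)*169 = -152*169 = -25688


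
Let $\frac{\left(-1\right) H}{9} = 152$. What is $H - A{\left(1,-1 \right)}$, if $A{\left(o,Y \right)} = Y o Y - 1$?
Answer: $-1368$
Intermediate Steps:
$H = -1368$ ($H = \left(-9\right) 152 = -1368$)
$A{\left(o,Y \right)} = -1 + o Y^{2}$ ($A{\left(o,Y \right)} = o Y^{2} - 1 = -1 + o Y^{2}$)
$H - A{\left(1,-1 \right)} = -1368 - \left(-1 + 1 \left(-1\right)^{2}\right) = -1368 - \left(-1 + 1 \cdot 1\right) = -1368 - \left(-1 + 1\right) = -1368 - 0 = -1368 + 0 = -1368$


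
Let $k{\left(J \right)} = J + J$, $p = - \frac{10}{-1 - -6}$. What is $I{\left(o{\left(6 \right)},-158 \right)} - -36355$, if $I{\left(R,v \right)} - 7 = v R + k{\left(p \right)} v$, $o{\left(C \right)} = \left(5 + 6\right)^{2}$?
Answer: $17876$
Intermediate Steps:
$o{\left(C \right)} = 121$ ($o{\left(C \right)} = 11^{2} = 121$)
$p = -2$ ($p = - \frac{10}{-1 + 6} = - \frac{10}{5} = \left(-10\right) \frac{1}{5} = -2$)
$k{\left(J \right)} = 2 J$
$I{\left(R,v \right)} = 7 - 4 v + R v$ ($I{\left(R,v \right)} = 7 + \left(v R + 2 \left(-2\right) v\right) = 7 + \left(R v - 4 v\right) = 7 + \left(- 4 v + R v\right) = 7 - 4 v + R v$)
$I{\left(o{\left(6 \right)},-158 \right)} - -36355 = \left(7 - -632 + 121 \left(-158\right)\right) - -36355 = \left(7 + 632 - 19118\right) + 36355 = -18479 + 36355 = 17876$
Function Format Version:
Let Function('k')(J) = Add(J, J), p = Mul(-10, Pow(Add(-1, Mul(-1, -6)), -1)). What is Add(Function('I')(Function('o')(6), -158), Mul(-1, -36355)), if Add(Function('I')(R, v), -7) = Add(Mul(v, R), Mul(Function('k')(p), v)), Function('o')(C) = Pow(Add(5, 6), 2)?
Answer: 17876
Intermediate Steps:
Function('o')(C) = 121 (Function('o')(C) = Pow(11, 2) = 121)
p = -2 (p = Mul(-10, Pow(Add(-1, 6), -1)) = Mul(-10, Pow(5, -1)) = Mul(-10, Rational(1, 5)) = -2)
Function('k')(J) = Mul(2, J)
Function('I')(R, v) = Add(7, Mul(-4, v), Mul(R, v)) (Function('I')(R, v) = Add(7, Add(Mul(v, R), Mul(Mul(2, -2), v))) = Add(7, Add(Mul(R, v), Mul(-4, v))) = Add(7, Add(Mul(-4, v), Mul(R, v))) = Add(7, Mul(-4, v), Mul(R, v)))
Add(Function('I')(Function('o')(6), -158), Mul(-1, -36355)) = Add(Add(7, Mul(-4, -158), Mul(121, -158)), Mul(-1, -36355)) = Add(Add(7, 632, -19118), 36355) = Add(-18479, 36355) = 17876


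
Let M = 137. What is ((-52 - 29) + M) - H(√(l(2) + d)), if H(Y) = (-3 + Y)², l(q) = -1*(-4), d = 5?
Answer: 56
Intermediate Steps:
l(q) = 4
((-52 - 29) + M) - H(√(l(2) + d)) = ((-52 - 29) + 137) - (-3 + √(4 + 5))² = (-81 + 137) - (-3 + √9)² = 56 - (-3 + 3)² = 56 - 1*0² = 56 - 1*0 = 56 + 0 = 56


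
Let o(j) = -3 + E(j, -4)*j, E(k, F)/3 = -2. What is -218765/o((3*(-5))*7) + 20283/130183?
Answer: -28466766554/81624741 ≈ -348.75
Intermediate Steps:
E(k, F) = -6 (E(k, F) = 3*(-2) = -6)
o(j) = -3 - 6*j
-218765/o((3*(-5))*7) + 20283/130183 = -218765/(-3 - 6*3*(-5)*7) + 20283/130183 = -218765/(-3 - (-90)*7) + 20283*(1/130183) = -218765/(-3 - 6*(-105)) + 20283/130183 = -218765/(-3 + 630) + 20283/130183 = -218765/627 + 20283/130183 = -28466766554/81624741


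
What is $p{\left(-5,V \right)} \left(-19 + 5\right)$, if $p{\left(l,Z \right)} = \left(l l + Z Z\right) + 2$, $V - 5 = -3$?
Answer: $-434$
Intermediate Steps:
$V = 2$ ($V = 5 - 3 = 2$)
$p{\left(l,Z \right)} = 2 + Z^{2} + l^{2}$ ($p{\left(l,Z \right)} = \left(l^{2} + Z^{2}\right) + 2 = \left(Z^{2} + l^{2}\right) + 2 = 2 + Z^{2} + l^{2}$)
$p{\left(-5,V \right)} \left(-19 + 5\right) = \left(2 + 2^{2} + \left(-5\right)^{2}\right) \left(-19 + 5\right) = \left(2 + 4 + 25\right) \left(-14\right) = 31 \left(-14\right) = -434$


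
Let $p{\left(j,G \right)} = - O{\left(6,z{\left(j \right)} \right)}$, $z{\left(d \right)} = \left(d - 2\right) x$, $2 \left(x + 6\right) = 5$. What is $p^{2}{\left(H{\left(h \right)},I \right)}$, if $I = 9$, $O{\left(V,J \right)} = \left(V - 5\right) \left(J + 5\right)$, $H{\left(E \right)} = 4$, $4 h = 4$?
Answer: $4$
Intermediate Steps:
$h = 1$ ($h = \frac{1}{4} \cdot 4 = 1$)
$x = - \frac{7}{2}$ ($x = -6 + \frac{1}{2} \cdot 5 = -6 + \frac{5}{2} = - \frac{7}{2} \approx -3.5$)
$z{\left(d \right)} = 7 - \frac{7 d}{2}$ ($z{\left(d \right)} = \left(d - 2\right) \left(- \frac{7}{2}\right) = \left(-2 + d\right) \left(- \frac{7}{2}\right) = 7 - \frac{7 d}{2}$)
$O{\left(V,J \right)} = \left(-5 + V\right) \left(5 + J\right)$
$p{\left(j,G \right)} = -12 + \frac{7 j}{2}$ ($p{\left(j,G \right)} = - (-25 - 5 \left(7 - \frac{7 j}{2}\right) + 5 \cdot 6 + \left(7 - \frac{7 j}{2}\right) 6) = - (-25 + \left(-35 + \frac{35 j}{2}\right) + 30 - \left(-42 + 21 j\right)) = - (12 - \frac{7 j}{2}) = -12 + \frac{7 j}{2}$)
$p^{2}{\left(H{\left(h \right)},I \right)} = \left(-12 + \frac{7}{2} \cdot 4\right)^{2} = \left(-12 + 14\right)^{2} = 2^{2} = 4$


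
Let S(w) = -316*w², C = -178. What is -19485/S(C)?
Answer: 19485/10012144 ≈ 0.0019461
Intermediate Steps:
-19485/S(C) = -19485/((-316*(-178)²)) = -19485/((-316*31684)) = -19485/(-10012144) = -19485*(-1/10012144) = 19485/10012144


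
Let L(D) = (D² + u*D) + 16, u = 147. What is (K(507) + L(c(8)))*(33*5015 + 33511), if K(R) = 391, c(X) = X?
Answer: 327762882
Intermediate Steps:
L(D) = 16 + D² + 147*D (L(D) = (D² + 147*D) + 16 = 16 + D² + 147*D)
(K(507) + L(c(8)))*(33*5015 + 33511) = (391 + (16 + 8² + 147*8))*(33*5015 + 33511) = (391 + (16 + 64 + 1176))*(165495 + 33511) = (391 + 1256)*199006 = 1647*199006 = 327762882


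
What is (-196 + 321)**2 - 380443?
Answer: -364818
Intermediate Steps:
(-196 + 321)**2 - 380443 = 125**2 - 380443 = 15625 - 380443 = -364818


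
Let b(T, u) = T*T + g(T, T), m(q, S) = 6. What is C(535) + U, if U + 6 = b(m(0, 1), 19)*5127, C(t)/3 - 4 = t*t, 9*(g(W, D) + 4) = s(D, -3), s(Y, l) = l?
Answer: 1021036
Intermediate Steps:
g(W, D) = -13/3 (g(W, D) = -4 + (⅑)*(-3) = -4 - ⅓ = -13/3)
C(t) = 12 + 3*t² (C(t) = 12 + 3*(t*t) = 12 + 3*t²)
b(T, u) = -13/3 + T² (b(T, u) = T*T - 13/3 = T² - 13/3 = -13/3 + T²)
U = 162349 (U = -6 + (-13/3 + 6²)*5127 = -6 + (-13/3 + 36)*5127 = -6 + (95/3)*5127 = -6 + 162355 = 162349)
C(535) + U = (12 + 3*535²) + 162349 = (12 + 3*286225) + 162349 = (12 + 858675) + 162349 = 858687 + 162349 = 1021036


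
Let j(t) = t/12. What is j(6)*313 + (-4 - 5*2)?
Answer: 285/2 ≈ 142.50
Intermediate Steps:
j(t) = t/12 (j(t) = t*(1/12) = t/12)
j(6)*313 + (-4 - 5*2) = ((1/12)*6)*313 + (-4 - 5*2) = (½)*313 + (-4 - 10) = 313/2 - 14 = 285/2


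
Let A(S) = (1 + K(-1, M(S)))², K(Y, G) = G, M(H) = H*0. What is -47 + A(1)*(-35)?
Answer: -82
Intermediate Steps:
M(H) = 0
A(S) = 1 (A(S) = (1 + 0)² = 1² = 1)
-47 + A(1)*(-35) = -47 + 1*(-35) = -47 - 35 = -82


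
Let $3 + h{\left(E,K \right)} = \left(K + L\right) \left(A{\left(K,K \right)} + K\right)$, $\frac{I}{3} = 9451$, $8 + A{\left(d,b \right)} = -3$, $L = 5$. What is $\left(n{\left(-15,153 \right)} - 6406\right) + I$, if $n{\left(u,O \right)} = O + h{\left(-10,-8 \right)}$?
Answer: $22154$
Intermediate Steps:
$A{\left(d,b \right)} = -11$ ($A{\left(d,b \right)} = -8 - 3 = -11$)
$I = 28353$ ($I = 3 \cdot 9451 = 28353$)
$h{\left(E,K \right)} = -3 + \left(-11 + K\right) \left(5 + K\right)$ ($h{\left(E,K \right)} = -3 + \left(K + 5\right) \left(-11 + K\right) = -3 + \left(5 + K\right) \left(-11 + K\right) = -3 + \left(-11 + K\right) \left(5 + K\right)$)
$n{\left(u,O \right)} = 54 + O$ ($n{\left(u,O \right)} = O - \left(10 - 64\right) = O + \left(-58 + 64 + 48\right) = O + 54 = 54 + O$)
$\left(n{\left(-15,153 \right)} - 6406\right) + I = \left(\left(54 + 153\right) - 6406\right) + 28353 = \left(207 - 6406\right) + 28353 = -6199 + 28353 = 22154$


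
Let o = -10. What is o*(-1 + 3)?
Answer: -20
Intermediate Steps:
o*(-1 + 3) = -10*(-1 + 3) = -10*2 = -20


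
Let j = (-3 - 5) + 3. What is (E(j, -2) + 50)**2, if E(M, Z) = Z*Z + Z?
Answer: 2704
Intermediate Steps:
j = -5 (j = -8 + 3 = -5)
E(M, Z) = Z + Z**2 (E(M, Z) = Z**2 + Z = Z + Z**2)
(E(j, -2) + 50)**2 = (-2*(1 - 2) + 50)**2 = (-2*(-1) + 50)**2 = (2 + 50)**2 = 52**2 = 2704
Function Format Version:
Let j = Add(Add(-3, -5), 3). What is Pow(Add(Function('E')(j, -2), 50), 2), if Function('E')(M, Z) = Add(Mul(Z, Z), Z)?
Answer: 2704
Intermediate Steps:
j = -5 (j = Add(-8, 3) = -5)
Function('E')(M, Z) = Add(Z, Pow(Z, 2)) (Function('E')(M, Z) = Add(Pow(Z, 2), Z) = Add(Z, Pow(Z, 2)))
Pow(Add(Function('E')(j, -2), 50), 2) = Pow(Add(Mul(-2, Add(1, -2)), 50), 2) = Pow(Add(Mul(-2, -1), 50), 2) = Pow(Add(2, 50), 2) = Pow(52, 2) = 2704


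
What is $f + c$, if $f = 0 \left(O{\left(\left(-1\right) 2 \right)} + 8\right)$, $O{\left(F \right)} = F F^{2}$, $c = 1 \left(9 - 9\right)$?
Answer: $0$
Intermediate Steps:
$c = 0$ ($c = 1 \cdot 0 = 0$)
$O{\left(F \right)} = F^{3}$
$f = 0$ ($f = 0 \left(\left(\left(-1\right) 2\right)^{3} + 8\right) = 0 \left(\left(-2\right)^{3} + 8\right) = 0 \left(-8 + 8\right) = 0 \cdot 0 = 0$)
$f + c = 0 + 0 = 0$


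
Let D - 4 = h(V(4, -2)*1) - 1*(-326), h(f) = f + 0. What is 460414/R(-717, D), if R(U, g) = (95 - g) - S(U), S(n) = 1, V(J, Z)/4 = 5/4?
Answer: -460414/241 ≈ -1910.4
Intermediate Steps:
V(J, Z) = 5 (V(J, Z) = 4*(5/4) = 5)
h(f) = f
D = 335 (D = 4 + (5*1 - 1*(-326)) = 4 + (5 + 326) = 4 + 331 = 335)
R(U, g) = 94 - g (R(U, g) = (95 - g) - 1*1 = (95 - g) - 1 = 94 - g)
460414/R(-717, D) = 460414/(94 - 1*335) = 460414/(94 - 335) = 460414/(-241) = 460414*(-1/241) = -460414/241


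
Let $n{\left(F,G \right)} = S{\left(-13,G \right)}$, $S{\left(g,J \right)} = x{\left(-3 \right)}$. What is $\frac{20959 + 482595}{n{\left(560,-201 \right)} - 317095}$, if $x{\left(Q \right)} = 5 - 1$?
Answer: $- \frac{503554}{317091} \approx -1.588$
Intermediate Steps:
$x{\left(Q \right)} = 4$
$S{\left(g,J \right)} = 4$
$n{\left(F,G \right)} = 4$
$\frac{20959 + 482595}{n{\left(560,-201 \right)} - 317095} = \frac{20959 + 482595}{4 - 317095} = \frac{503554}{-317091} = 503554 \left(- \frac{1}{317091}\right) = - \frac{503554}{317091}$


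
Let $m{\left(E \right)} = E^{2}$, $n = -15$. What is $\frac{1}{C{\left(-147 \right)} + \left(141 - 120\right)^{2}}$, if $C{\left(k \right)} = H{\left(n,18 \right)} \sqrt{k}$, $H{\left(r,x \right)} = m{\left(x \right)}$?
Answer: $\frac{1}{35433} - \frac{4 i \sqrt{3}}{27559} \approx 2.8222 \cdot 10^{-5} - 0.0002514 i$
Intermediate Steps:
$H{\left(r,x \right)} = x^{2}$
$C{\left(k \right)} = 324 \sqrt{k}$ ($C{\left(k \right)} = 18^{2} \sqrt{k} = 324 \sqrt{k}$)
$\frac{1}{C{\left(-147 \right)} + \left(141 - 120\right)^{2}} = \frac{1}{324 \sqrt{-147} + \left(141 - 120\right)^{2}} = \frac{1}{324 \cdot 7 i \sqrt{3} + 21^{2}} = \frac{1}{2268 i \sqrt{3} + 441} = \frac{1}{441 + 2268 i \sqrt{3}}$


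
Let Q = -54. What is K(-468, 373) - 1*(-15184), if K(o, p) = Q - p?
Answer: 14757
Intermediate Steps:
K(o, p) = -54 - p
K(-468, 373) - 1*(-15184) = (-54 - 1*373) - 1*(-15184) = (-54 - 373) + 15184 = -427 + 15184 = 14757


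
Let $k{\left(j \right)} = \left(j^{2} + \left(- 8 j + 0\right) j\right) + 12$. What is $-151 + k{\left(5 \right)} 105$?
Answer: $-17266$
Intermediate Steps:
$k{\left(j \right)} = 12 - 7 j^{2}$ ($k{\left(j \right)} = \left(j^{2} + - 8 j j\right) + 12 = \left(j^{2} - 8 j^{2}\right) + 12 = - 7 j^{2} + 12 = 12 - 7 j^{2}$)
$-151 + k{\left(5 \right)} 105 = -151 + \left(12 - 7 \cdot 5^{2}\right) 105 = -151 + \left(12 - 175\right) 105 = -151 - 17115 = -17266$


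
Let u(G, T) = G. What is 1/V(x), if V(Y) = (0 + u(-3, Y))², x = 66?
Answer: ⅑ ≈ 0.11111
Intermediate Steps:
V(Y) = 9 (V(Y) = (0 - 3)² = (-3)² = 9)
1/V(x) = 1/9 = ⅑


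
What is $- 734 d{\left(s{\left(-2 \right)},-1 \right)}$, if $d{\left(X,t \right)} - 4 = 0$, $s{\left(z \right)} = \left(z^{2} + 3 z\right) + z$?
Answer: $-2936$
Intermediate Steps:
$s{\left(z \right)} = z^{2} + 4 z$
$d{\left(X,t \right)} = 4$ ($d{\left(X,t \right)} = 4 + 0 = 4$)
$- 734 d{\left(s{\left(-2 \right)},-1 \right)} = \left(-734\right) 4 = -2936$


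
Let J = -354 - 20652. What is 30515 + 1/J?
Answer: 640998089/21006 ≈ 30515.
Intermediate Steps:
J = -21006
30515 + 1/J = 30515 + 1/(-21006) = 30515 - 1/21006 = 640998089/21006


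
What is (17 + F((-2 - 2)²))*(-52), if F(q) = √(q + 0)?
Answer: -1092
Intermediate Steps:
F(q) = √q
(17 + F((-2 - 2)²))*(-52) = (17 + √((-2 - 2)²))*(-52) = (17 + √((-4)²))*(-52) = (17 + √16)*(-52) = (17 + 4)*(-52) = 21*(-52) = -1092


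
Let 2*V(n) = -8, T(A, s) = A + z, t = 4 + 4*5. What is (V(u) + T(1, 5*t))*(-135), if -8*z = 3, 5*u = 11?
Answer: 3645/8 ≈ 455.63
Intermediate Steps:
u = 11/5 (u = (1/5)*11 = 11/5 ≈ 2.2000)
z = -3/8 (z = -1/8*3 = -3/8 ≈ -0.37500)
t = 24 (t = 4 + 20 = 24)
T(A, s) = -3/8 + A (T(A, s) = A - 3/8 = -3/8 + A)
V(n) = -4 (V(n) = (1/2)*(-8) = -4)
(V(u) + T(1, 5*t))*(-135) = (-4 + (-3/8 + 1))*(-135) = (-4 + 5/8)*(-135) = -27/8*(-135) = 3645/8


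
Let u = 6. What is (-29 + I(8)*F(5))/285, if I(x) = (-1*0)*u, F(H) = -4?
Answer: -29/285 ≈ -0.10175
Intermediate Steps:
I(x) = 0 (I(x) = -1*0*6 = 0*6 = 0)
(-29 + I(8)*F(5))/285 = (-29 + 0*(-4))/285 = (-29 + 0)*(1/285) = -29*1/285 = -29/285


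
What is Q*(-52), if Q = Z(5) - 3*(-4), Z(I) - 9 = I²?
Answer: -2392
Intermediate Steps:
Z(I) = 9 + I²
Q = 46 (Q = (9 + 5²) - 3*(-4) = (9 + 25) + 12 = 34 + 12 = 46)
Q*(-52) = 46*(-52) = -2392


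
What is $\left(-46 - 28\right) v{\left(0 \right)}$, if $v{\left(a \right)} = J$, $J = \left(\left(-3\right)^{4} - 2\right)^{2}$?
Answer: $-461834$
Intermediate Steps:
$J = 6241$ ($J = \left(81 - 2\right)^{2} = 79^{2} = 6241$)
$v{\left(a \right)} = 6241$
$\left(-46 - 28\right) v{\left(0 \right)} = \left(-46 - 28\right) 6241 = \left(-74\right) 6241 = -461834$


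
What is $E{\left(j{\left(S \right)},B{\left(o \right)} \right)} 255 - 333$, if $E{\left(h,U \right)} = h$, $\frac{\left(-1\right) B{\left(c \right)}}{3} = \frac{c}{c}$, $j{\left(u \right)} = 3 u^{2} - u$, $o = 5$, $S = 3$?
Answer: $5787$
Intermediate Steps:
$j{\left(u \right)} = - u + 3 u^{2}$
$B{\left(c \right)} = -3$ ($B{\left(c \right)} = - 3 \frac{c}{c} = \left(-3\right) 1 = -3$)
$E{\left(j{\left(S \right)},B{\left(o \right)} \right)} 255 - 333 = 3 \left(-1 + 3 \cdot 3\right) 255 - 333 = 3 \left(-1 + 9\right) 255 - 333 = 3 \cdot 8 \cdot 255 - 333 = 24 \cdot 255 - 333 = 6120 - 333 = 5787$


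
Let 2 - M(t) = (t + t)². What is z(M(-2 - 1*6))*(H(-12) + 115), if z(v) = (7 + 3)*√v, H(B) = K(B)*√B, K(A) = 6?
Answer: -120*√762 + 1150*I*√254 ≈ -3312.5 + 18328.0*I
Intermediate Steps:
M(t) = 2 - 4*t² (M(t) = 2 - (t + t)² = 2 - (2*t)² = 2 - 4*t²)
H(B) = 6*√B
z(v) = 10*√v
z(M(-2 - 1*6))*(H(-12) + 115) = (10*√(2 - 4*(-2 - 1*6)²))*(6*√(-12) + 115) = (10*√(2 - 4*(-2 - 6)²))*(6*(2*I*√3) + 115) = (10*√(2 - 4*(-8)²))*(12*I*√3 + 115) = (10*√(2 - 4*64))*(115 + 12*I*√3) = (10*√(2 - 256))*(115 + 12*I*√3) = (10*√(-254))*(115 + 12*I*√3) = (10*(I*√254))*(115 + 12*I*√3) = (10*I*√254)*(115 + 12*I*√3) = 10*I*√254*(115 + 12*I*√3)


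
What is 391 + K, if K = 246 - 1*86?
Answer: 551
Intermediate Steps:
K = 160 (K = 246 - 86 = 160)
391 + K = 391 + 160 = 551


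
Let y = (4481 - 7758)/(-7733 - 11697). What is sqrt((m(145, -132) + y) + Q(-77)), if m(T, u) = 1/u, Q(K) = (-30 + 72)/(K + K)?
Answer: I*sqrt(54578535)/22110 ≈ 0.33414*I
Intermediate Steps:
Q(K) = 21/K (Q(K) = 42/((2*K)) = 42*(1/(2*K)) = 21/K)
y = 113/670 (y = -3277/(-19430) = -3277*(-1/19430) = 113/670 ≈ 0.16866)
sqrt((m(145, -132) + y) + Q(-77)) = sqrt((1/(-132) + 113/670) + 21/(-77)) = sqrt((-1/132 + 113/670) + 21*(-1/77)) = sqrt(7123/44220 - 3/11) = sqrt(-4937/44220) = I*sqrt(54578535)/22110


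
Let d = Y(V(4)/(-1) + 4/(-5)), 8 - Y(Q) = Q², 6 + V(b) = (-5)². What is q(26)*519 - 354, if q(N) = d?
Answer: -4991769/25 ≈ -1.9967e+5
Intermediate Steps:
V(b) = 19 (V(b) = -6 + (-5)² = -6 + 25 = 19)
Y(Q) = 8 - Q²
d = -9601/25 (d = 8 - (19/(-1) + 4/(-5))² = 8 - (19*(-1) + 4*(-⅕))² = 8 - (-19 - ⅘)² = 8 - (-99/5)² = 8 - 1*9801/25 = 8 - 9801/25 = -9601/25 ≈ -384.04)
q(N) = -9601/25
q(26)*519 - 354 = -9601/25*519 - 354 = -4982919/25 - 354 = -4991769/25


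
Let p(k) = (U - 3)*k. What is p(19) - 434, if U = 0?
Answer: -491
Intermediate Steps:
p(k) = -3*k (p(k) = (0 - 3)*k = -3*k)
p(19) - 434 = -3*19 - 434 = -57 - 434 = -491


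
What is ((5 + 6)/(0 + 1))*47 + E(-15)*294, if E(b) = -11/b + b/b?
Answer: 5133/5 ≈ 1026.6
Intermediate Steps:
E(b) = 1 - 11/b (E(b) = -11/b + 1 = 1 - 11/b)
((5 + 6)/(0 + 1))*47 + E(-15)*294 = ((5 + 6)/(0 + 1))*47 + ((-11 - 15)/(-15))*294 = (11/1)*47 - 1/15*(-26)*294 = (11*1)*47 + (26/15)*294 = 11*47 + 2548/5 = 517 + 2548/5 = 5133/5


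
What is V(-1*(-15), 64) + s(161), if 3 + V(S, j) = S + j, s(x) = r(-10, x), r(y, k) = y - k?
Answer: -95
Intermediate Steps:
s(x) = -10 - x
V(S, j) = -3 + S + j (V(S, j) = -3 + (S + j) = -3 + S + j)
V(-1*(-15), 64) + s(161) = (-3 - 1*(-15) + 64) + (-10 - 1*161) = (-3 + 15 + 64) + (-10 - 161) = 76 - 171 = -95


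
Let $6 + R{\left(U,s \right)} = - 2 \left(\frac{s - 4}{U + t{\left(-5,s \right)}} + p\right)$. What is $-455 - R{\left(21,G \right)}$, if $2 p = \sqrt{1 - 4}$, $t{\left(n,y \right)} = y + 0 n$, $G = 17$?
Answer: $- \frac{8518}{19} + i \sqrt{3} \approx -448.32 + 1.732 i$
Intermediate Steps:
$t{\left(n,y \right)} = y$ ($t{\left(n,y \right)} = y + 0 = y$)
$p = \frac{i \sqrt{3}}{2}$ ($p = \frac{\sqrt{1 - 4}}{2} = \frac{\sqrt{-3}}{2} = \frac{i \sqrt{3}}{2} \approx 0.86602 i$)
$R{\left(U,s \right)} = -6 - i \sqrt{3} - \frac{2 \left(-4 + s\right)}{U + s}$ ($R{\left(U,s \right)} = -6 - 2 \left(\frac{s - 4}{U + s} + \frac{i \sqrt{3}}{2}\right) = -6 - 2 \left(\frac{-4 + s}{U + s} + \frac{i \sqrt{3}}{2}\right) = -6 - \left(i \sqrt{3} + \frac{2 \left(-4 + s\right)}{U + s}\right) = -6 - i \sqrt{3} - \frac{2 \left(-4 + s\right)}{U + s}$)
$-455 - R{\left(21,G \right)} = -455 - \frac{8 - 136 - 126 - i 21 \sqrt{3} - i 17 \sqrt{3}}{21 + 17} = -455 - \frac{8 - 136 - 126 - 21 i \sqrt{3} - 17 i \sqrt{3}}{38} = -455 - \frac{-254 - 38 i \sqrt{3}}{38} = -455 - \left(- \frac{127}{19} - i \sqrt{3}\right) = -455 + \left(\frac{127}{19} + i \sqrt{3}\right) = - \frac{8518}{19} + i \sqrt{3}$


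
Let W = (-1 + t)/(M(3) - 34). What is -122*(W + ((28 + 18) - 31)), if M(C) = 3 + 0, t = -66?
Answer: -64904/31 ≈ -2093.7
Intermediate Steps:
M(C) = 3
W = 67/31 (W = (-1 - 66)/(3 - 34) = -67/(-31) = -67*(-1/31) = 67/31 ≈ 2.1613)
-122*(W + ((28 + 18) - 31)) = -122*(67/31 + ((28 + 18) - 31)) = -122*(67/31 + (46 - 31)) = -122*(67/31 + 15) = -122*532/31 = -64904/31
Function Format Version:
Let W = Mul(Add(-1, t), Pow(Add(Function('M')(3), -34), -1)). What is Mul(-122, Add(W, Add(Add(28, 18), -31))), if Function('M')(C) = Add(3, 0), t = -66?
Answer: Rational(-64904, 31) ≈ -2093.7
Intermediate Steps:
Function('M')(C) = 3
W = Rational(67, 31) (W = Mul(Add(-1, -66), Pow(Add(3, -34), -1)) = Mul(-67, Pow(-31, -1)) = Mul(-67, Rational(-1, 31)) = Rational(67, 31) ≈ 2.1613)
Mul(-122, Add(W, Add(Add(28, 18), -31))) = Mul(-122, Add(Rational(67, 31), Add(Add(28, 18), -31))) = Mul(-122, Add(Rational(67, 31), Add(46, -31))) = Mul(-122, Add(Rational(67, 31), 15)) = Mul(-122, Rational(532, 31)) = Rational(-64904, 31)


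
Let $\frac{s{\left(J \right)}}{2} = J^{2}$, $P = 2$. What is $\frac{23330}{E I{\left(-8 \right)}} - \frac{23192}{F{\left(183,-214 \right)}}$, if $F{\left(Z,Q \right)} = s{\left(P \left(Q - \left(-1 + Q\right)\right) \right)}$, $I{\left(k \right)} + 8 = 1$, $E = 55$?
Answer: $- \frac{227889}{77} \approx -2959.6$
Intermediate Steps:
$I{\left(k \right)} = -7$ ($I{\left(k \right)} = -8 + 1 = -7$)
$s{\left(J \right)} = 2 J^{2}$
$F{\left(Z,Q \right)} = 8$ ($F{\left(Z,Q \right)} = 2 \left(2 \left(Q - \left(-1 + Q\right)\right)\right)^{2} = 2 \left(2 \cdot 1\right)^{2} = 2 \cdot 2^{2} = 2 \cdot 4 = 8$)
$\frac{23330}{E I{\left(-8 \right)}} - \frac{23192}{F{\left(183,-214 \right)}} = \frac{23330}{55 \left(-7\right)} - \frac{23192}{8} = \frac{23330}{-385} - 2899 = 23330 \left(- \frac{1}{385}\right) - 2899 = - \frac{4666}{77} - 2899 = - \frac{227889}{77}$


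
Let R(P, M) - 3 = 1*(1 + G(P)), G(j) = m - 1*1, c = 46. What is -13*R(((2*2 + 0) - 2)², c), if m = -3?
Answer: 0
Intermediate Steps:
G(j) = -4 (G(j) = -3 - 1*1 = -3 - 1 = -4)
R(P, M) = 0 (R(P, M) = 3 + 1*(1 - 4) = 3 + 1*(-3) = 3 - 3 = 0)
-13*R(((2*2 + 0) - 2)², c) = -13*0 = 0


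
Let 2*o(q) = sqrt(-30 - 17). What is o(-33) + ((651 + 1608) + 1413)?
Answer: 3672 + I*sqrt(47)/2 ≈ 3672.0 + 3.4278*I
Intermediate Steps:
o(q) = I*sqrt(47)/2 (o(q) = sqrt(-30 - 17)/2 = sqrt(-47)/2 = (I*sqrt(47))/2 = I*sqrt(47)/2)
o(-33) + ((651 + 1608) + 1413) = I*sqrt(47)/2 + ((651 + 1608) + 1413) = I*sqrt(47)/2 + (2259 + 1413) = I*sqrt(47)/2 + 3672 = 3672 + I*sqrt(47)/2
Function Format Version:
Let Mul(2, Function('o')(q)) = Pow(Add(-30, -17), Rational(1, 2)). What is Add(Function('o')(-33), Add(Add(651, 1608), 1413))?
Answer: Add(3672, Mul(Rational(1, 2), I, Pow(47, Rational(1, 2)))) ≈ Add(3672.0, Mul(3.4278, I))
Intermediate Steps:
Function('o')(q) = Mul(Rational(1, 2), I, Pow(47, Rational(1, 2))) (Function('o')(q) = Mul(Rational(1, 2), Pow(Add(-30, -17), Rational(1, 2))) = Mul(Rational(1, 2), Pow(-47, Rational(1, 2))) = Mul(Rational(1, 2), Mul(I, Pow(47, Rational(1, 2)))) = Mul(Rational(1, 2), I, Pow(47, Rational(1, 2))))
Add(Function('o')(-33), Add(Add(651, 1608), 1413)) = Add(Mul(Rational(1, 2), I, Pow(47, Rational(1, 2))), Add(Add(651, 1608), 1413)) = Add(Mul(Rational(1, 2), I, Pow(47, Rational(1, 2))), Add(2259, 1413)) = Add(Mul(Rational(1, 2), I, Pow(47, Rational(1, 2))), 3672) = Add(3672, Mul(Rational(1, 2), I, Pow(47, Rational(1, 2))))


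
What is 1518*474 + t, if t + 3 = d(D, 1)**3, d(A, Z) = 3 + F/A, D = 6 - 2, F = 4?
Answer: 719593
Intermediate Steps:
D = 4
d(A, Z) = 3 + 4/A
t = 61 (t = -3 + (3 + 4/4)**3 = -3 + (3 + 4*(1/4))**3 = -3 + (3 + 1)**3 = -3 + 4**3 = -3 + 64 = 61)
1518*474 + t = 1518*474 + 61 = 719532 + 61 = 719593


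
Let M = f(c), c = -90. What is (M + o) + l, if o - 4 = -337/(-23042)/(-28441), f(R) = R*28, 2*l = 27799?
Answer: 3730017340675/327668761 ≈ 11384.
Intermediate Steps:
l = 27799/2 (l = (½)*27799 = 27799/2 ≈ 13900.)
f(R) = 28*R
M = -2520 (M = 28*(-90) = -2520)
o = 2621349751/655337522 (o = 4 - 337/(-23042)/(-28441) = 4 - 337*(-1/23042)*(-1/28441) = 4 + (337/23042)*(-1/28441) = 4 - 337/655337522 = 2621349751/655337522 ≈ 4.0000)
(M + o) + l = (-2520 + 2621349751/655337522) + 27799/2 = -1648829205689/655337522 + 27799/2 = 3730017340675/327668761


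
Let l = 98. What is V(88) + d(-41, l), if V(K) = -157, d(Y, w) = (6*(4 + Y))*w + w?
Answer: -21815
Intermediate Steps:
d(Y, w) = w + w*(24 + 6*Y) (d(Y, w) = (24 + 6*Y)*w + w = w*(24 + 6*Y) + w = w + w*(24 + 6*Y))
V(88) + d(-41, l) = -157 + 98*(25 + 6*(-41)) = -157 + 98*(25 - 246) = -157 + 98*(-221) = -157 - 21658 = -21815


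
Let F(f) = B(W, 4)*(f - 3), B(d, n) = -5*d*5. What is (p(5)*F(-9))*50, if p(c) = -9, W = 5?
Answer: -675000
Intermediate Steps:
B(d, n) = -25*d
F(f) = 375 - 125*f (F(f) = (-25*5)*(f - 3) = -125*(-3 + f) = 375 - 125*f)
(p(5)*F(-9))*50 = -9*(375 - 125*(-9))*50 = -9*(375 + 1125)*50 = -9*1500*50 = -13500*50 = -675000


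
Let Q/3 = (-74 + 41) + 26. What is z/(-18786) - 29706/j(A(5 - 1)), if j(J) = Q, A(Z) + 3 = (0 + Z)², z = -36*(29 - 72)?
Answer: 31001356/21917 ≈ 1414.5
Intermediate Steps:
z = 1548 (z = -36*(-43) = 1548)
A(Z) = -3 + Z² (A(Z) = -3 + (0 + Z)² = -3 + Z²)
Q = -21 (Q = 3*((-74 + 41) + 26) = 3*(-33 + 26) = 3*(-7) = -21)
j(J) = -21
z/(-18786) - 29706/j(A(5 - 1)) = 1548/(-18786) - 29706/(-21) = 1548*(-1/18786) - 29706*(-1/21) = -258/3131 + 9902/7 = 31001356/21917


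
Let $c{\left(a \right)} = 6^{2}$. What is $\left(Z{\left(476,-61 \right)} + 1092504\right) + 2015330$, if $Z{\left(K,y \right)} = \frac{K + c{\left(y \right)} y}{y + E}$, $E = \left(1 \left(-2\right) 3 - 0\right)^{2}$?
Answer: $\frac{15539514}{5} \approx 3.1079 \cdot 10^{6}$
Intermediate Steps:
$c{\left(a \right)} = 36$
$E = 36$ ($E = \left(\left(-2\right) 3 + 0\right)^{2} = \left(-6 + 0\right)^{2} = \left(-6\right)^{2} = 36$)
$Z{\left(K,y \right)} = \frac{K + 36 y}{36 + y}$ ($Z{\left(K,y \right)} = \frac{K + 36 y}{y + 36} = \frac{K + 36 y}{36 + y}$)
$\left(Z{\left(476,-61 \right)} + 1092504\right) + 2015330 = \left(\frac{476 + 36 \left(-61\right)}{36 - 61} + 1092504\right) + 2015330 = \left(\frac{476 - 2196}{-25} + 1092504\right) + 2015330 = \left(\left(- \frac{1}{25}\right) \left(-1720\right) + 1092504\right) + 2015330 = \left(\frac{344}{5} + 1092504\right) + 2015330 = \frac{5462864}{5} + 2015330 = \frac{15539514}{5}$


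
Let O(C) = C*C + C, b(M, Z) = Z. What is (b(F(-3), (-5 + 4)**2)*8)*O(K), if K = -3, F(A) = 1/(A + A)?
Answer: 48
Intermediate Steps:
F(A) = 1/(2*A)
O(C) = C + C**2 (O(C) = C**2 + C = C + C**2)
(b(F(-3), (-5 + 4)**2)*8)*O(K) = ((-5 + 4)**2*8)*(-3*(1 - 3)) = ((-1)**2*8)*(-3*(-2)) = (1*8)*6 = 8*6 = 48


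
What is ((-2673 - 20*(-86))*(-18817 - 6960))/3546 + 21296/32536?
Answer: 99917250679/14421582 ≈ 6928.3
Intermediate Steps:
((-2673 - 20*(-86))*(-18817 - 6960))/3546 + 21296/32536 = ((-2673 + 1720)*(-25777))*(1/3546) + 21296*(1/32536) = -953*(-25777)*(1/3546) + 2662/4067 = 24565481*(1/3546) + 2662/4067 = 24565481/3546 + 2662/4067 = 99917250679/14421582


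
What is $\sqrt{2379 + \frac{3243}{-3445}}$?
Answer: $\frac{6 \sqrt{783968315}}{3445} \approx 48.765$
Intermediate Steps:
$\sqrt{2379 + \frac{3243}{-3445}} = \sqrt{2379 + 3243 \left(- \frac{1}{3445}\right)} = \sqrt{2379 - \frac{3243}{3445}} = \sqrt{\frac{8192412}{3445}} = \frac{6 \sqrt{783968315}}{3445}$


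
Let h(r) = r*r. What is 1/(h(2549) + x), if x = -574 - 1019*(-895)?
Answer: 1/7408832 ≈ 1.3497e-7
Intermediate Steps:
h(r) = r²
x = 911431 (x = -574 + 912005 = 911431)
1/(h(2549) + x) = 1/(2549² + 911431) = 1/(6497401 + 911431) = 1/7408832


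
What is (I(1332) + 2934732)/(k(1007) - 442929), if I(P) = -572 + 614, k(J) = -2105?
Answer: -1467387/222517 ≈ -6.5945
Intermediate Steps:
I(P) = 42
(I(1332) + 2934732)/(k(1007) - 442929) = (42 + 2934732)/(-2105 - 442929) = 2934774/(-445034) = 2934774*(-1/445034) = -1467387/222517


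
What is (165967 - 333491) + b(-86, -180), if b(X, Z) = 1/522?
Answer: -87447527/522 ≈ -1.6752e+5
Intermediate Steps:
b(X, Z) = 1/522
(165967 - 333491) + b(-86, -180) = (165967 - 333491) + 1/522 = -167524 + 1/522 = -87447527/522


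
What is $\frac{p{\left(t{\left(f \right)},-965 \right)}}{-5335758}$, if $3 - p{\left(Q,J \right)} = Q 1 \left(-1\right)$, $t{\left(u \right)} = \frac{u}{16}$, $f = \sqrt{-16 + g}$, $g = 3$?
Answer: $- \frac{1}{1778586} - \frac{i \sqrt{13}}{85372128} \approx -5.6224 \cdot 10^{-7} - 4.2233 \cdot 10^{-8} i$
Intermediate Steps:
$f = i \sqrt{13}$ ($f = \sqrt{-16 + 3} = \sqrt{-13} = i \sqrt{13} \approx 3.6056 i$)
$t{\left(u \right)} = \frac{u}{16}$ ($t{\left(u \right)} = u \frac{1}{16} = \frac{u}{16}$)
$p{\left(Q,J \right)} = 3 + Q$ ($p{\left(Q,J \right)} = 3 - Q 1 \left(-1\right) = 3 - Q \left(-1\right) = 3 - - Q = 3 + Q$)
$\frac{p{\left(t{\left(f \right)},-965 \right)}}{-5335758} = \frac{3 + \frac{i \sqrt{13}}{16}}{-5335758} = \left(3 + \frac{i \sqrt{13}}{16}\right) \left(- \frac{1}{5335758}\right) = - \frac{1}{1778586} - \frac{i \sqrt{13}}{85372128}$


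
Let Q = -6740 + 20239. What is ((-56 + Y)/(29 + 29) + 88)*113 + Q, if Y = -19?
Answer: 1351219/58 ≈ 23297.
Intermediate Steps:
Q = 13499
((-56 + Y)/(29 + 29) + 88)*113 + Q = ((-56 - 19)/(29 + 29) + 88)*113 + 13499 = (-75/58 + 88)*113 + 13499 = (5029/58)*113 + 13499 = 568277/58 + 13499 = 1351219/58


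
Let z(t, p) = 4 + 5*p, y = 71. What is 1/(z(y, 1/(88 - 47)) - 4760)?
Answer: -41/194991 ≈ -0.00021027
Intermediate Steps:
1/(z(y, 1/(88 - 47)) - 4760) = 1/((4 + 5/(88 - 47)) - 4760) = 1/((4 + 5/41) - 4760) = 1/(169/41 - 4760) = 1/(-194991/41) = -41/194991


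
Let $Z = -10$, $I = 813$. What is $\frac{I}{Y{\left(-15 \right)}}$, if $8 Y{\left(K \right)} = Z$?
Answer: $- \frac{3252}{5} \approx -650.4$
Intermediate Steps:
$Y{\left(K \right)} = - \frac{5}{4}$ ($Y{\left(K \right)} = \frac{1}{8} \left(-10\right) = - \frac{5}{4}$)
$\frac{I}{Y{\left(-15 \right)}} = \frac{813}{- \frac{5}{4}} = 813 \left(- \frac{4}{5}\right) = - \frac{3252}{5}$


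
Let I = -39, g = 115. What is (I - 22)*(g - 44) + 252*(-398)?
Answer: -104627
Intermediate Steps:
(I - 22)*(g - 44) + 252*(-398) = (-39 - 22)*(115 - 44) + 252*(-398) = -61*71 - 100296 = -4331 - 100296 = -104627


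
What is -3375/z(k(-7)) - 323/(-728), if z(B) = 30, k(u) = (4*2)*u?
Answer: -81577/728 ≈ -112.06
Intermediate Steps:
k(u) = 8*u
-3375/z(k(-7)) - 323/(-728) = -3375/30 - 323/(-728) = -3375*1/30 - 323*(-1/728) = -225/2 + 323/728 = -81577/728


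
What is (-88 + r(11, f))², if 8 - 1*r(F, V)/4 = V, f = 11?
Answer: 10000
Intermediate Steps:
r(F, V) = 32 - 4*V
(-88 + r(11, f))² = (-88 + (32 - 4*11))² = (-88 + (32 - 44))² = (-88 - 12)² = (-100)² = 10000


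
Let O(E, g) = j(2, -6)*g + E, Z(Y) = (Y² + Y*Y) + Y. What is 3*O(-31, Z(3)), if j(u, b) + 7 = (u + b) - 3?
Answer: -975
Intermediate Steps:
j(u, b) = -10 + b + u (j(u, b) = -7 + ((u + b) - 3) = -7 + ((b + u) - 3) = -7 + (-3 + b + u) = -10 + b + u)
Z(Y) = Y + 2*Y² (Z(Y) = (Y² + Y²) + Y = 2*Y² + Y = Y + 2*Y²)
O(E, g) = E - 14*g (O(E, g) = (-10 - 6 + 2)*g + E = -14*g + E = E - 14*g)
3*O(-31, Z(3)) = 3*(-31 - 42*(1 + 2*3)) = 3*(-31 - 42*(1 + 6)) = 3*(-31 - 42*7) = 3*(-31 - 14*21) = 3*(-31 - 294) = 3*(-325) = -975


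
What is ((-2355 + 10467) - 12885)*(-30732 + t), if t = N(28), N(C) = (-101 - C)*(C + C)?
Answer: 181163988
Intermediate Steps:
N(C) = 2*C*(-101 - C) (N(C) = (-101 - C)*(2*C) = 2*C*(-101 - C))
t = -7224 (t = -2*28*(101 + 28) = -2*28*129 = -7224)
((-2355 + 10467) - 12885)*(-30732 + t) = ((-2355 + 10467) - 12885)*(-30732 - 7224) = (8112 - 12885)*(-37956) = -4773*(-37956) = 181163988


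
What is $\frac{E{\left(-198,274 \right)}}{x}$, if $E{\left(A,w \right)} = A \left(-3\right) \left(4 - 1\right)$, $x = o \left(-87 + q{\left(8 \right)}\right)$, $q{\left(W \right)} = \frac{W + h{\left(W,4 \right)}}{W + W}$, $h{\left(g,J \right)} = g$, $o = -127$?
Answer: $\frac{891}{5461} \approx 0.16316$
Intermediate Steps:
$q{\left(W \right)} = 1$ ($q{\left(W \right)} = \frac{W + W}{W + W} = \frac{2 W}{2 W} = 2 W \frac{1}{2 W} = 1$)
$x = 10922$ ($x = - 127 \left(-87 + 1\right) = \left(-127\right) \left(-86\right) = 10922$)
$E{\left(A,w \right)} = - 9 A$ ($E{\left(A,w \right)} = - 3 A \left(4 - 1\right) = - 3 A 3 = - 9 A$)
$\frac{E{\left(-198,274 \right)}}{x} = \frac{\left(-9\right) \left(-198\right)}{10922} = 1782 \cdot \frac{1}{10922} = \frac{891}{5461}$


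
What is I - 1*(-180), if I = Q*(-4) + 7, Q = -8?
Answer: 219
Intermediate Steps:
I = 39 (I = -8*(-4) + 7 = 32 + 7 = 39)
I - 1*(-180) = 39 - 1*(-180) = 39 + 180 = 219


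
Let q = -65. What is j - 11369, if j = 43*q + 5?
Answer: -14159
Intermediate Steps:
j = -2790 (j = 43*(-65) + 5 = -2795 + 5 = -2790)
j - 11369 = -2790 - 11369 = -14159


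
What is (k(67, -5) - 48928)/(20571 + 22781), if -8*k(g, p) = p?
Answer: -391419/346816 ≈ -1.1286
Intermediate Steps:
k(g, p) = -p/8
(k(67, -5) - 48928)/(20571 + 22781) = (-⅛*(-5) - 48928)/(20571 + 22781) = (5/8 - 48928)/43352 = -391419/8*1/43352 = -391419/346816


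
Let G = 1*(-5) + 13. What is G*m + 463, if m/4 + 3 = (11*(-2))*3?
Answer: -1745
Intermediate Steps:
m = -276 (m = -12 + 4*((11*(-2))*3) = -12 + 4*(-22*3) = -12 + 4*(-66) = -12 - 264 = -276)
G = 8 (G = -5 + 13 = 8)
G*m + 463 = 8*(-276) + 463 = -2208 + 463 = -1745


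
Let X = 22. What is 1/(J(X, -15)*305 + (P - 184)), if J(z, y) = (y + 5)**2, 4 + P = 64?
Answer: 1/30376 ≈ 3.2921e-5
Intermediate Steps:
P = 60 (P = -4 + 64 = 60)
J(z, y) = (5 + y)**2
1/(J(X, -15)*305 + (P - 184)) = 1/((5 - 15)**2*305 + (60 - 184)) = 1/((-10)**2*305 - 124) = 1/(100*305 - 124) = 1/(30500 - 124) = 1/30376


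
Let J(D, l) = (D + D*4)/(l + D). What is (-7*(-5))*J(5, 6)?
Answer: 875/11 ≈ 79.545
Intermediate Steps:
J(D, l) = 5*D/(D + l) (J(D, l) = (D + 4*D)/(D + l) = (5*D)/(D + l) = 5*D/(D + l))
(-7*(-5))*J(5, 6) = (-7*(-5))*(5*5/(5 + 6)) = 35*(5*5/11) = 35*(5*5*(1/11)) = 35*(25/11) = 875/11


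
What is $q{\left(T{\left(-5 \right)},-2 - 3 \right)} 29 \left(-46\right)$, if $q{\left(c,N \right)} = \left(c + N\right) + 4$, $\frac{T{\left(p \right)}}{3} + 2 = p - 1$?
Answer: $33350$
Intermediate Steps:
$T{\left(p \right)} = -9 + 3 p$ ($T{\left(p \right)} = -6 + 3 \left(p - 1\right) = -6 + 3 \left(-1 + p\right) = -6 + \left(-3 + 3 p\right) = -9 + 3 p$)
$q{\left(c,N \right)} = 4 + N + c$ ($q{\left(c,N \right)} = \left(N + c\right) + 4 = 4 + N + c$)
$q{\left(T{\left(-5 \right)},-2 - 3 \right)} 29 \left(-46\right) = \left(4 - 5 + \left(-9 + 3 \left(-5\right)\right)\right) 29 \left(-46\right) = \left(4 - 5 - 24\right) 29 \left(-46\right) = \left(-25\right) 29 \left(-46\right) = \left(-725\right) \left(-46\right) = 33350$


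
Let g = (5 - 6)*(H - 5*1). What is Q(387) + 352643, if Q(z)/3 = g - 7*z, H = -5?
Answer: 344546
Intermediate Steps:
g = 10 (g = (5 - 6)*(-5 - 5*1) = -(-5 - 5) = -1*(-10) = 10)
Q(z) = 30 - 21*z (Q(z) = 3*(10 - 7*z) = 30 - 21*z)
Q(387) + 352643 = (30 - 21*387) + 352643 = (30 - 8127) + 352643 = -8097 + 352643 = 344546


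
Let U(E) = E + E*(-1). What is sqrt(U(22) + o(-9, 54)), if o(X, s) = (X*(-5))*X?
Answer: 9*I*sqrt(5) ≈ 20.125*I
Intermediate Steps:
o(X, s) = -5*X**2 (o(X, s) = (-5*X)*X = -5*X**2)
U(E) = 0 (U(E) = E - E = 0)
sqrt(U(22) + o(-9, 54)) = sqrt(0 - 5*(-9)**2) = sqrt(0 - 5*81) = sqrt(0 - 405) = sqrt(-405) = 9*I*sqrt(5)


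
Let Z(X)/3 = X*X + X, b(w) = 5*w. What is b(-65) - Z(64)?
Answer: -12805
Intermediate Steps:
Z(X) = 3*X + 3*X² (Z(X) = 3*(X*X + X) = 3*(X² + X) = 3*(X + X²) = 3*X + 3*X²)
b(-65) - Z(64) = 5*(-65) - 3*64*(1 + 64) = -325 - 3*64*65 = -325 - 1*12480 = -325 - 12480 = -12805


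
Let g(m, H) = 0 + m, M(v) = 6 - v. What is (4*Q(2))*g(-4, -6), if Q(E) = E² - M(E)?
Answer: 0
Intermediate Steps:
g(m, H) = m
Q(E) = -6 + E + E² (Q(E) = E² - (6 - E) = E² + (-6 + E) = -6 + E + E²)
(4*Q(2))*g(-4, -6) = (4*(-6 + 2 + 2²))*(-4) = (4*(-6 + 2 + 4))*(-4) = (4*0)*(-4) = 0*(-4) = 0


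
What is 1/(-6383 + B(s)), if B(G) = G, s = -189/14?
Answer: -2/12793 ≈ -0.00015634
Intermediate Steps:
s = -27/2 (s = -189*1/14 = -27/2 ≈ -13.500)
1/(-6383 + B(s)) = 1/(-6383 - 27/2) = 1/(-12793/2) = -2/12793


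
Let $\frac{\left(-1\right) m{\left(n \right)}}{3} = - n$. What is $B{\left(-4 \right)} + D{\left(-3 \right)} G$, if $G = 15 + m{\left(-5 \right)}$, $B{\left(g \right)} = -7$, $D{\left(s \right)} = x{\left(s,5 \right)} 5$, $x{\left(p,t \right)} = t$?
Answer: $-7$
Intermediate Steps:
$m{\left(n \right)} = 3 n$ ($m{\left(n \right)} = - 3 \left(- n\right) = 3 n$)
$D{\left(s \right)} = 25$ ($D{\left(s \right)} = 5 \cdot 5 = 25$)
$G = 0$ ($G = 15 + 3 \left(-5\right) = 15 - 15 = 0$)
$B{\left(-4 \right)} + D{\left(-3 \right)} G = -7 + 25 \cdot 0 = -7 + 0 = -7$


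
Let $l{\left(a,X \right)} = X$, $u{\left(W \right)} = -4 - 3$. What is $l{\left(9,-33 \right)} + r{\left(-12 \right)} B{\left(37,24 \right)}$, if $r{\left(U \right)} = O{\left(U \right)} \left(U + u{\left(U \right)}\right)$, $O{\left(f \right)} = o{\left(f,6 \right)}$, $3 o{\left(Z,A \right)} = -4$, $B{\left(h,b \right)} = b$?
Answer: $575$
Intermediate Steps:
$o{\left(Z,A \right)} = - \frac{4}{3}$ ($o{\left(Z,A \right)} = \frac{1}{3} \left(-4\right) = - \frac{4}{3}$)
$u{\left(W \right)} = -7$
$O{\left(f \right)} = - \frac{4}{3}$
$r{\left(U \right)} = \frac{28}{3} - \frac{4 U}{3}$ ($r{\left(U \right)} = - \frac{4 \left(U - 7\right)}{3} = - \frac{4 \left(-7 + U\right)}{3} = \frac{28}{3} - \frac{4 U}{3}$)
$l{\left(9,-33 \right)} + r{\left(-12 \right)} B{\left(37,24 \right)} = -33 + \left(\frac{28}{3} - -16\right) 24 = -33 + \left(\frac{28}{3} + 16\right) 24 = -33 + \frac{76}{3} \cdot 24 = -33 + 608 = 575$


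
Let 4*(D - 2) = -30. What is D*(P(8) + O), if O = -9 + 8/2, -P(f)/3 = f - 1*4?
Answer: 187/2 ≈ 93.500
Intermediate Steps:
P(f) = 12 - 3*f (P(f) = -3*(f - 1*4) = -3*(f - 4) = -3*(-4 + f) = 12 - 3*f)
D = -11/2 (D = 2 + (¼)*(-30) = 2 - 15/2 = -11/2 ≈ -5.5000)
O = -5 (O = -9 + 8*(½) = -9 + 4 = -5)
D*(P(8) + O) = -11*((12 - 3*8) - 5)/2 = -11*((12 - 24) - 5)/2 = -11*(-12 - 5)/2 = -11/2*(-17) = 187/2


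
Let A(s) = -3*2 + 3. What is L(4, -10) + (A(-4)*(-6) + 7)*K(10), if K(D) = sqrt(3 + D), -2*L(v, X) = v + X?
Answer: 3 + 25*sqrt(13) ≈ 93.139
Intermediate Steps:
L(v, X) = -X/2 - v/2 (L(v, X) = -(v + X)/2 = -(X + v)/2 = -X/2 - v/2)
A(s) = -3 (A(s) = -6 + 3 = -3)
L(4, -10) + (A(-4)*(-6) + 7)*K(10) = (-1/2*(-10) - 1/2*4) + (-3*(-6) + 7)*sqrt(3 + 10) = (5 - 2) + (18 + 7)*sqrt(13) = 3 + 25*sqrt(13)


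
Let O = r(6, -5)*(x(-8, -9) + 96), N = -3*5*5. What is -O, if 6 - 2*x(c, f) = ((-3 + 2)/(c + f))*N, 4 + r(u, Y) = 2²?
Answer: 0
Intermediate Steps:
r(u, Y) = 0 (r(u, Y) = -4 + 2² = -4 + 4 = 0)
N = -75 (N = -15*5 = -75)
x(c, f) = 3 - 75/(2*(c + f)) (x(c, f) = 3 - (-3 + 2)/(c + f)*(-75)/2 = 3 - (-1/(c + f))*(-75)/2 = 3 - 75/(2*(c + f)))
O = 0 (O = 0*((-75/2 + 3*(-8) + 3*(-9))/(-8 - 9) + 96) = 0*((-75/2 - 24 - 27)/(-17) + 96) = 0*(-1/17*(-177/2) + 96) = 0*(177/34 + 96) = 0*(3441/34) = 0)
-O = -1*0 = 0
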